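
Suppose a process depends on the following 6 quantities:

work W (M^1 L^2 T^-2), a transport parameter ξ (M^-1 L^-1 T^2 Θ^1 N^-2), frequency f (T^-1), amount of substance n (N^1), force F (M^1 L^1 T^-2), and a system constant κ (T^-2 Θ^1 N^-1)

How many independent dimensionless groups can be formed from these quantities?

There are 6 variables and 5 base dimensions (M, L, T, Θ, N).
The dimension matrix has rank 5.
Independent dimensionless groups: 6 − 5 = 1.

1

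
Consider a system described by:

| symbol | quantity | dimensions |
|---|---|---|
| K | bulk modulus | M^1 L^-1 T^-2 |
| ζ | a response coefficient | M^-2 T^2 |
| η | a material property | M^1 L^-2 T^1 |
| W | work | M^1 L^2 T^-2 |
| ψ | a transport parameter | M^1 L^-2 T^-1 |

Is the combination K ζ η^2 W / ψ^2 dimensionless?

Sum the exponent of each base dimension across the product:
  M: [K]_M + [ζ]_M + 2·[η]_M + [W]_M − 2·[ψ]_M = (1) + (-2) + 2·(1) + (1) − 2·(1) = 0
  L: [K]_L + [ζ]_L + 2·[η]_L + [W]_L − 2·[ψ]_L = (-1) + (0) + 2·(-2) + (2) − 2·(-2) = 1
  T: [K]_T + [ζ]_T + 2·[η]_T + [W]_T − 2·[ψ]_T = (-2) + (2) + 2·(1) + (-2) − 2·(-1) = 2
Net dimensions [L T²] ≠ [1] — not dimensionless.

no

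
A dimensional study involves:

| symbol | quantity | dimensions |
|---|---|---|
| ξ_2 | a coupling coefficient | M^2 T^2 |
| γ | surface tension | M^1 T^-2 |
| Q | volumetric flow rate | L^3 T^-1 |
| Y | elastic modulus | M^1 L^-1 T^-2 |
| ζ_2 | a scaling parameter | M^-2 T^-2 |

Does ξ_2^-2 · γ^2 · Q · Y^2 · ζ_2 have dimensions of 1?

Sum the exponent of each base dimension across the product:
  M: −2·[ξ_2]_M + 2·[γ]_M + [Q]_M + 2·[Y]_M + [ζ_2]_M = −2·(2) + 2·(1) + (0) + 2·(1) + (-2) = -2
  L: −2·[ξ_2]_L + 2·[γ]_L + [Q]_L + 2·[Y]_L + [ζ_2]_L = −2·(0) + 2·(0) + (3) + 2·(-1) + (0) = 1
  T: −2·[ξ_2]_T + 2·[γ]_T + [Q]_T + 2·[Y]_T + [ζ_2]_T = −2·(2) + 2·(-2) + (-1) + 2·(-2) + (-2) = -15
Net dimensions [M⁻² L T⁻¹⁵] ≠ [1] — not dimensionless.

no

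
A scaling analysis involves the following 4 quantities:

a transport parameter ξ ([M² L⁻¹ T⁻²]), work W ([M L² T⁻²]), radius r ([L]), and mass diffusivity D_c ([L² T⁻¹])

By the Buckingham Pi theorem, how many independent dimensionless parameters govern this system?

There are 4 variables and 3 base dimensions (M, L, T).
The dimension matrix has rank 3.
Independent dimensionless groups: 4 − 3 = 1.

1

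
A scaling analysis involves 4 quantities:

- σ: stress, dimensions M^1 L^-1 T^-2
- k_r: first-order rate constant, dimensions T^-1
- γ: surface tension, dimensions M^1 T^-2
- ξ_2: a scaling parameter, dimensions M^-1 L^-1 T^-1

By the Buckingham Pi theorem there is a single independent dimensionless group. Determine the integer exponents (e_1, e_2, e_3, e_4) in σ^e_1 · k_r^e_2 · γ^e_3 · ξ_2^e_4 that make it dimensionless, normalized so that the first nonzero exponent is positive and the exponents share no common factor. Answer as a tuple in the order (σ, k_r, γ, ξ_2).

(1, 3, -2, -1)

M: e_1·(1) + e_2·(0) + e_3·(1) + e_4·(-1) = 0
L: e_1·(-1) + e_2·(0) + e_3·(0) + e_4·(-1) = 0
T: e_1·(-2) + e_2·(-1) + e_3·(-2) + e_4·(-1) = 0
Solving this homogeneous linear system for the smallest-integer solution (first nonzero entry positive) gives (1, 3, -2, -1).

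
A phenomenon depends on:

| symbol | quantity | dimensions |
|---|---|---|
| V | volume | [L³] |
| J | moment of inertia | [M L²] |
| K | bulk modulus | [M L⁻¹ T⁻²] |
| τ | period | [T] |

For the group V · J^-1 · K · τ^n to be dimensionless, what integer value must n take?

Balance the T exponent: (1)·n from τ, plus (0) − (0) + (-2) = -2 from the rest, must sum to zero.
n − 2 = 0, so n = 2.

2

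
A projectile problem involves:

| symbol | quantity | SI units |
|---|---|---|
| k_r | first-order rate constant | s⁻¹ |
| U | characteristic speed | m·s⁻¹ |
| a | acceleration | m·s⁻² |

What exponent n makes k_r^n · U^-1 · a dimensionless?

Balance the T exponent: (-1)·n from k_r, plus −(-1) + (-2) = -1 from the rest, must sum to zero.
−n − 1 = 0, so n = -1.

-1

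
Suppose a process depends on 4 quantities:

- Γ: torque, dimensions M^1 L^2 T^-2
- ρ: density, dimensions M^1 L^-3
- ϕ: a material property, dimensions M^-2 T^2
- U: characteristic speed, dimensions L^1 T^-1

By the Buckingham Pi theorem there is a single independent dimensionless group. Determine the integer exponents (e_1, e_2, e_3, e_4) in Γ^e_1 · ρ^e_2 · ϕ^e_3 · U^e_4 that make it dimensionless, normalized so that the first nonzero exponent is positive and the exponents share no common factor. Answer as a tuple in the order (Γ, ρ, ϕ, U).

M: e_1·(1) + e_2·(1) + e_3·(-2) + e_4·(0) = 0
L: e_1·(2) + e_2·(-3) + e_3·(0) + e_4·(1) = 0
T: e_1·(-2) + e_2·(0) + e_3·(2) + e_4·(-1) = 0
Solving this homogeneous linear system for the smallest-integer solution (first nonzero entry positive) gives (4, 2, 3, -2).

(4, 2, 3, -2)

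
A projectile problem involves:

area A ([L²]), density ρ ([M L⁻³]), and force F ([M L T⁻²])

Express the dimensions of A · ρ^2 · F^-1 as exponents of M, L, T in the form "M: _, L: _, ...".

Collect each base-dimension exponent across the product:
  M: (0) + 2·(1) − (1) = 1
  L: (2) + 2·(-3) − (1) = -5
  T: (0) + 2·(0) − (-2) = 2
So the dimensions are [M L⁻⁵ T²].

M: 1, L: -5, T: 2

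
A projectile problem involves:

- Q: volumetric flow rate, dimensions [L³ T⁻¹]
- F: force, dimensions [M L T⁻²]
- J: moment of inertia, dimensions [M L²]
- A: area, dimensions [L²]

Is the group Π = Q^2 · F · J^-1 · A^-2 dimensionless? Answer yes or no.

Sum the exponent of each base dimension across the product:
  M: 2·[Q]_M + [F]_M − [J]_M − 2·[A]_M = 2·(0) + (1) − (1) − 2·(0) = 0
  L: 2·[Q]_L + [F]_L − [J]_L − 2·[A]_L = 2·(3) + (1) − (2) − 2·(2) = 1
  T: 2·[Q]_T + [F]_T − [J]_T − 2·[A]_T = 2·(-1) + (-2) − (0) − 2·(0) = -4
Net dimensions [L T⁻⁴] ≠ [1] — not dimensionless.

no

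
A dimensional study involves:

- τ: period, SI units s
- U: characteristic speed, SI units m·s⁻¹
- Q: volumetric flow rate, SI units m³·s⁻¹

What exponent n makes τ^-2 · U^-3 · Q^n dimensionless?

Balance the L exponent: (3)·n from Q, plus −2·(0) − 3·(1) = -3 from the rest, must sum to zero.
3n − 3 = 0, so n = 1.

1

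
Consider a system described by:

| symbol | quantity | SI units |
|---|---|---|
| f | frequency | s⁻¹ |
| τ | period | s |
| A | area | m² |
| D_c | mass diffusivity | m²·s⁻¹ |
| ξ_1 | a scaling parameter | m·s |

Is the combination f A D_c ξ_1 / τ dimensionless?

Sum the exponent of each base dimension across the product:
  L: [f]_L − [τ]_L + [A]_L + [D_c]_L + [ξ_1]_L = (0) − (0) + (2) + (2) + (1) = 5
  T: [f]_T − [τ]_T + [A]_T + [D_c]_T + [ξ_1]_T = (-1) − (1) + (0) + (-1) + (1) = -2
Net dimensions [L⁵ T⁻²] ≠ [1] — not dimensionless.

no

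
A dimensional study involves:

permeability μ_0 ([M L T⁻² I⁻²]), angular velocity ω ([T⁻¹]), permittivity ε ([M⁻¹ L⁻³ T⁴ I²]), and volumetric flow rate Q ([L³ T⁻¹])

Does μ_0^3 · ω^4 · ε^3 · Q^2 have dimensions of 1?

Sum the exponent of each base dimension across the product:
  M: 3·[μ_0]_M + 4·[ω]_M + 3·[ε]_M + 2·[Q]_M = 3·(1) + 4·(0) + 3·(-1) + 2·(0) = 0
  L: 3·[μ_0]_L + 4·[ω]_L + 3·[ε]_L + 2·[Q]_L = 3·(1) + 4·(0) + 3·(-3) + 2·(3) = 0
  T: 3·[μ_0]_T + 4·[ω]_T + 3·[ε]_T + 2·[Q]_T = 3·(-2) + 4·(-1) + 3·(4) + 2·(-1) = 0
  I: 3·[μ_0]_I + 4·[ω]_I + 3·[ε]_I + 2·[Q]_I = 3·(-2) + 4·(0) + 3·(2) + 2·(0) = 0
All base exponents vanish — dimensionless.

yes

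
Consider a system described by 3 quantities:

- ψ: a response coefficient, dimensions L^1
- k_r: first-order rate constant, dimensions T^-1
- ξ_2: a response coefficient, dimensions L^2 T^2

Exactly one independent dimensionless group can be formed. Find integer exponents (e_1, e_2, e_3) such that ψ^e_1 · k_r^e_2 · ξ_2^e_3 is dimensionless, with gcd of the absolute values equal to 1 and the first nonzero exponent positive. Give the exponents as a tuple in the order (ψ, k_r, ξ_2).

L: e_1·(1) + e_2·(0) + e_3·(2) = 0
T: e_1·(0) + e_2·(-1) + e_3·(2) = 0
Solving this homogeneous linear system for the smallest-integer solution (first nonzero entry positive) gives (2, -2, -1).

(2, -2, -1)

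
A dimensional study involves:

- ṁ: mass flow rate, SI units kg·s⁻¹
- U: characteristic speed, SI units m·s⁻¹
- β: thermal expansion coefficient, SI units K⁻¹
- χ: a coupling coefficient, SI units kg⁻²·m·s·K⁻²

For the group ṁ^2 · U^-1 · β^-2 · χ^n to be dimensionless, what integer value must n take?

Balance the M exponent: (-2)·n from χ, plus 2·(1) − (0) − 2·(0) = 2 from the rest, must sum to zero.
-2n + 2 = 0, so n = 1.

1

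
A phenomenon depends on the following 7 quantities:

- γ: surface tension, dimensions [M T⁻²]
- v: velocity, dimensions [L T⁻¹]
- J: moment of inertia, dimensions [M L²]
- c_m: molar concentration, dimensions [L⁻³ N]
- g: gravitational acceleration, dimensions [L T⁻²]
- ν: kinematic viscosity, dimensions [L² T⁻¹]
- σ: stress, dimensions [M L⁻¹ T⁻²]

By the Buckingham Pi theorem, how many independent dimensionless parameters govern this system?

There are 7 variables and 4 base dimensions (M, L, T, N).
The dimension matrix has rank 4.
Independent dimensionless groups: 7 − 4 = 3.

3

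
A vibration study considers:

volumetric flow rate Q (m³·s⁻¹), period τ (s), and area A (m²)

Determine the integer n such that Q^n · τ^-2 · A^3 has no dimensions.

-2

Balance the L exponent: (3)·n from Q, plus −2·(0) + 3·(2) = 6 from the rest, must sum to zero.
3n + 6 = 0, so n = -2.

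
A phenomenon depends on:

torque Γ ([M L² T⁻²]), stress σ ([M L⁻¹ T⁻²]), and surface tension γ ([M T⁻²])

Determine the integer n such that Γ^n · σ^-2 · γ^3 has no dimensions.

Balance the M exponent: (1)·n from Γ, plus −2·(1) + 3·(1) = 1 from the rest, must sum to zero.
n + 1 = 0, so n = -1.

-1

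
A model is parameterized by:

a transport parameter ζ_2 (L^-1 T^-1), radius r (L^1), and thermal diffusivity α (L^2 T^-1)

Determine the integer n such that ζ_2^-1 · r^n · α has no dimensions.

-3

Balance the L exponent: (1)·n from r, plus −(-1) + (2) = 3 from the rest, must sum to zero.
n + 3 = 0, so n = -3.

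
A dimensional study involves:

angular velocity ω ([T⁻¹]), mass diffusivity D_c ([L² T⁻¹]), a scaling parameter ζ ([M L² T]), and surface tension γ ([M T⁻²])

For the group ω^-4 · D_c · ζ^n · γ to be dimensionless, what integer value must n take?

Balance the M exponent: (1)·n from ζ, plus −4·(0) + (0) + (1) = 1 from the rest, must sum to zero.
n + 1 = 0, so n = -1.

-1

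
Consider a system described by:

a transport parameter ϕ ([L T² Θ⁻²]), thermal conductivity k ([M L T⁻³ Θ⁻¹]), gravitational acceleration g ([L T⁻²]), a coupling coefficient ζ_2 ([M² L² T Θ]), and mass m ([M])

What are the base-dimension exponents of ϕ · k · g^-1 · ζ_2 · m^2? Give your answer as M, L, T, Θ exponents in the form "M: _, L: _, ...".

Collect each base-dimension exponent across the product:
  M: (0) + (1) − (0) + (2) + 2·(1) = 5
  L: (1) + (1) − (1) + (2) + 2·(0) = 3
  T: (2) + (-3) − (-2) + (1) + 2·(0) = 2
  Θ: (-2) + (-1) − (0) + (1) + 2·(0) = -2
So the dimensions are [M⁵ L³ T² Θ⁻²].

M: 5, L: 3, T: 2, Θ: -2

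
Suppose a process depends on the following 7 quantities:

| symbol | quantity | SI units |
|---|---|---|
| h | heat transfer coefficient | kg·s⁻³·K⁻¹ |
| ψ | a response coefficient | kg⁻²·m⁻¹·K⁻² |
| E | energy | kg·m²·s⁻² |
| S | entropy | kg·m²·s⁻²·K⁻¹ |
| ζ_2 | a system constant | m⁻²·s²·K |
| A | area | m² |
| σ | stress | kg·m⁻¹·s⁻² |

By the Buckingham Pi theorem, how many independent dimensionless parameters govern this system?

There are 7 variables and 4 base dimensions (M, L, T, Θ).
The dimension matrix has rank 4.
Independent dimensionless groups: 7 − 4 = 3.

3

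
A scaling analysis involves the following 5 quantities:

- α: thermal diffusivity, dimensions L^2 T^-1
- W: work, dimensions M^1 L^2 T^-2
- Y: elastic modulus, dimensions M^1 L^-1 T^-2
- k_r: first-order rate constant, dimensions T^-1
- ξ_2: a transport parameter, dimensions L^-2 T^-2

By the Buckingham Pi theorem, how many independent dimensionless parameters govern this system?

2

There are 5 variables and 3 base dimensions (M, L, T).
The dimension matrix has rank 3.
Independent dimensionless groups: 5 − 3 = 2.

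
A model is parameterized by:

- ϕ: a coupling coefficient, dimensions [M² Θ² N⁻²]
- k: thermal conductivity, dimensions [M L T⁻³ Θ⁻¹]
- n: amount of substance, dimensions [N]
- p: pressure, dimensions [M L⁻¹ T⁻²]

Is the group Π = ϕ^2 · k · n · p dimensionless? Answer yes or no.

Sum the exponent of each base dimension across the product:
  M: 2·[ϕ]_M + [k]_M + [n]_M + [p]_M = 2·(2) + (1) + (0) + (1) = 6
  L: 2·[ϕ]_L + [k]_L + [n]_L + [p]_L = 2·(0) + (1) + (0) + (-1) = 0
  T: 2·[ϕ]_T + [k]_T + [n]_T + [p]_T = 2·(0) + (-3) + (0) + (-2) = -5
  Θ: 2·[ϕ]_Θ + [k]_Θ + [n]_Θ + [p]_Θ = 2·(2) + (-1) + (0) + (0) = 3
  N: 2·[ϕ]_N + [k]_N + [n]_N + [p]_N = 2·(-2) + (0) + (1) + (0) = -3
Net dimensions [M⁶ T⁻⁵ Θ³ N⁻³] ≠ [1] — not dimensionless.

no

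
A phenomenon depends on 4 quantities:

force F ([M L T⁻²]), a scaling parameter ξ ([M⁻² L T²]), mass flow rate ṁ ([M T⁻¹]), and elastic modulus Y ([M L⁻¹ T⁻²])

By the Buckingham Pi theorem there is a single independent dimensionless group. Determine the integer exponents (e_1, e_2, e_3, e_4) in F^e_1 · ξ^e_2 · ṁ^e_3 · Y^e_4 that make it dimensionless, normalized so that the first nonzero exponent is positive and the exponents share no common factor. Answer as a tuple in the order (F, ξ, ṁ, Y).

(1, -2, -4, -1)

M: e_1·(1) + e_2·(-2) + e_3·(1) + e_4·(1) = 0
L: e_1·(1) + e_2·(1) + e_3·(0) + e_4·(-1) = 0
T: e_1·(-2) + e_2·(2) + e_3·(-1) + e_4·(-2) = 0
Solving this homogeneous linear system for the smallest-integer solution (first nonzero entry positive) gives (1, -2, -4, -1).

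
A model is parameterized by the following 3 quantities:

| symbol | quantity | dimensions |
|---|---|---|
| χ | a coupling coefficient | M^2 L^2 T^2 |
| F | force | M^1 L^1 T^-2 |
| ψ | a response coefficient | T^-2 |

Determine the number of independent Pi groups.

There are 3 variables and 3 base dimensions (M, L, T).
The dimension matrix has rank 2 (less than 3: the dimension vectors are linearly dependent).
Independent dimensionless groups: 3 − 2 = 1.

1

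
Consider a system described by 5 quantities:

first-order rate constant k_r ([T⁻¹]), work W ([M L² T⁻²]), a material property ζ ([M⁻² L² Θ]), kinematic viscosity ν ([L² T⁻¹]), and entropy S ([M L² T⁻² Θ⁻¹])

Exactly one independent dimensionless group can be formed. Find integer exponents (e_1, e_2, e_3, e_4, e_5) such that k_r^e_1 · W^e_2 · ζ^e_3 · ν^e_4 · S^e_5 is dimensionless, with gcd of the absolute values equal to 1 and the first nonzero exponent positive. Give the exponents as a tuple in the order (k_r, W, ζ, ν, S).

(1, -1, -1, 3, -1)

M: e_1·(0) + e_2·(1) + e_3·(-2) + e_4·(0) + e_5·(1) = 0
L: e_1·(0) + e_2·(2) + e_3·(2) + e_4·(2) + e_5·(2) = 0
T: e_1·(-1) + e_2·(-2) + e_3·(0) + e_4·(-1) + e_5·(-2) = 0
Θ: e_1·(0) + e_2·(0) + e_3·(1) + e_4·(0) + e_5·(-1) = 0
Solving this homogeneous linear system for the smallest-integer solution (first nonzero entry positive) gives (1, -1, -1, 3, -1).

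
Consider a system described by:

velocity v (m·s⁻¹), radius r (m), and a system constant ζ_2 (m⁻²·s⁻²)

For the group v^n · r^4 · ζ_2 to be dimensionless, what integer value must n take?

Balance the L exponent: (1)·n from v, plus 4·(1) + (-2) = 2 from the rest, must sum to zero.
n + 2 = 0, so n = -2.

-2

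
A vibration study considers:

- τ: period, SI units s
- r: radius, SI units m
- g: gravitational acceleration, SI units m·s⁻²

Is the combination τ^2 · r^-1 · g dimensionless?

yes

Sum the exponent of each base dimension across the product:
  M: 2·[τ]_M − [r]_M + [g]_M = 2·(0) − (0) + (0) = 0
  L: 2·[τ]_L − [r]_L + [g]_L = 2·(0) − (1) + (1) = 0
  T: 2·[τ]_T − [r]_T + [g]_T = 2·(1) − (0) + (-2) = 0
All base exponents vanish — dimensionless.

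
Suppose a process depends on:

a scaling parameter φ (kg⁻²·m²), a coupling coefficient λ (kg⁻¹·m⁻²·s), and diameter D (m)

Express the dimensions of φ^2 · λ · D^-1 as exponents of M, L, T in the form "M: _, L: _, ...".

M: -5, L: 1, T: 1

Collect each base-dimension exponent across the product:
  M: 2·(-2) + (-1) − (0) = -5
  L: 2·(2) + (-2) − (1) = 1
  T: 2·(0) + (1) − (0) = 1
So the dimensions are [M⁻⁵ L T].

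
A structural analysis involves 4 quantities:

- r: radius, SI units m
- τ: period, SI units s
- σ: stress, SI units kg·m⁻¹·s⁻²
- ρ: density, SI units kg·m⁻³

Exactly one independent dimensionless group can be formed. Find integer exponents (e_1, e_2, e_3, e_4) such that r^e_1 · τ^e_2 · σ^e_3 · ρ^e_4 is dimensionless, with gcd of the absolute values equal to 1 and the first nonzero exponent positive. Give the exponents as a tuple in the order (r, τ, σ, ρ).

M: e_1·(0) + e_2·(0) + e_3·(1) + e_4·(1) = 0
L: e_1·(1) + e_2·(0) + e_3·(-1) + e_4·(-3) = 0
T: e_1·(0) + e_2·(1) + e_3·(-2) + e_4·(0) = 0
Solving this homogeneous linear system for the smallest-integer solution (first nonzero entry positive) gives (2, -2, -1, 1).

(2, -2, -1, 1)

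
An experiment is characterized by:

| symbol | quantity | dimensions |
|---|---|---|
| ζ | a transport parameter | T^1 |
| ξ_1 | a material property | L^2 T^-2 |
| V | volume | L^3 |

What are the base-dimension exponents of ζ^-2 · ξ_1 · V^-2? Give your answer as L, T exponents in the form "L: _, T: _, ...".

L: -4, T: -4

Collect each base-dimension exponent across the product:
  L: −2·(0) + (2) − 2·(3) = -4
  T: −2·(1) + (-2) − 2·(0) = -4
So the dimensions are [L⁻⁴ T⁻⁴].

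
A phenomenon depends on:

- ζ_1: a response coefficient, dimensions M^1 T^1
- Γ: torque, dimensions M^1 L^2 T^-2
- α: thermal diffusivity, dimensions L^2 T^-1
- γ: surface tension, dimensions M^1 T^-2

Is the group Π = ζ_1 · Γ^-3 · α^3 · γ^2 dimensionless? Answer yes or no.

Sum the exponent of each base dimension across the product:
  M: [ζ_1]_M − 3·[Γ]_M + 3·[α]_M + 2·[γ]_M = (1) − 3·(1) + 3·(0) + 2·(1) = 0
  L: [ζ_1]_L − 3·[Γ]_L + 3·[α]_L + 2·[γ]_L = (0) − 3·(2) + 3·(2) + 2·(0) = 0
  T: [ζ_1]_T − 3·[Γ]_T + 3·[α]_T + 2·[γ]_T = (1) − 3·(-2) + 3·(-1) + 2·(-2) = 0
All base exponents vanish — dimensionless.

yes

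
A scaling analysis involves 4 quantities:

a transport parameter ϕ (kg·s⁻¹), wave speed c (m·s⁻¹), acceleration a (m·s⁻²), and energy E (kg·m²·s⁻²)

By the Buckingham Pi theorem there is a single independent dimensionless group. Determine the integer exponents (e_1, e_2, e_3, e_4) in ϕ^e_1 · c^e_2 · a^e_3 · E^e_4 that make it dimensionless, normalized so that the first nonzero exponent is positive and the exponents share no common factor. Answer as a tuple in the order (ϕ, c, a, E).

(1, 3, -1, -1)

M: e_1·(1) + e_2·(0) + e_3·(0) + e_4·(1) = 0
L: e_1·(0) + e_2·(1) + e_3·(1) + e_4·(2) = 0
T: e_1·(-1) + e_2·(-1) + e_3·(-2) + e_4·(-2) = 0
Solving this homogeneous linear system for the smallest-integer solution (first nonzero entry positive) gives (1, 3, -1, -1).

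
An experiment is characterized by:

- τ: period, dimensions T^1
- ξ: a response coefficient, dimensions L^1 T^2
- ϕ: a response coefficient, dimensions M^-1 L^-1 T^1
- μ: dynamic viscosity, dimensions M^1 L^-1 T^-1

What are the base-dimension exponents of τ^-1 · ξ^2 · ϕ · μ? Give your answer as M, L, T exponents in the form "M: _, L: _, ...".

Collect each base-dimension exponent across the product:
  M: −(0) + 2·(0) + (-1) + (1) = 0
  L: −(0) + 2·(1) + (-1) + (-1) = 0
  T: −(1) + 2·(2) + (1) + (-1) = 3
So the dimensions are [T³].

M: 0, L: 0, T: 3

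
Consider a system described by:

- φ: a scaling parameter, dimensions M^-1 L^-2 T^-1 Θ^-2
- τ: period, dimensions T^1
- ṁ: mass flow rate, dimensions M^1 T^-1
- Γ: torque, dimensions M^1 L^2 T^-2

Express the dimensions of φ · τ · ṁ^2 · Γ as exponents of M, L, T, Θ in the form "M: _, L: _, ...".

Collect each base-dimension exponent across the product:
  M: (-1) + (0) + 2·(1) + (1) = 2
  L: (-2) + (0) + 2·(0) + (2) = 0
  T: (-1) + (1) + 2·(-1) + (-2) = -4
  Θ: (-2) + (0) + 2·(0) + (0) = -2
So the dimensions are [M² T⁻⁴ Θ⁻²].

M: 2, L: 0, T: -4, Θ: -2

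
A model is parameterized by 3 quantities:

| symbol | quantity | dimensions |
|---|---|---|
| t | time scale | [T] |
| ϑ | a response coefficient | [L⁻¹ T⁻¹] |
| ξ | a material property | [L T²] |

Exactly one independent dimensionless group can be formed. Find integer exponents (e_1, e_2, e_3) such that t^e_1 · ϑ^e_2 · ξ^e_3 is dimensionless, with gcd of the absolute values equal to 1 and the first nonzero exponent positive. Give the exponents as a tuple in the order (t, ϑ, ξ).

(1, -1, -1)

L: e_1·(0) + e_2·(-1) + e_3·(1) = 0
T: e_1·(1) + e_2·(-1) + e_3·(2) = 0
Solving this homogeneous linear system for the smallest-integer solution (first nonzero entry positive) gives (1, -1, -1).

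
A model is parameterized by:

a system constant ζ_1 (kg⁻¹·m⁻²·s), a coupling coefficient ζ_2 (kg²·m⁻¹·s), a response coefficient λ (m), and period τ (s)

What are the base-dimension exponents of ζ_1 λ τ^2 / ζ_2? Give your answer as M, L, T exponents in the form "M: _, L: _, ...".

Collect each base-dimension exponent across the product:
  M: (-1) − (2) + (0) + 2·(0) = -3
  L: (-2) − (-1) + (1) + 2·(0) = 0
  T: (1) − (1) + (0) + 2·(1) = 2
So the dimensions are [M⁻³ T²].

M: -3, L: 0, T: 2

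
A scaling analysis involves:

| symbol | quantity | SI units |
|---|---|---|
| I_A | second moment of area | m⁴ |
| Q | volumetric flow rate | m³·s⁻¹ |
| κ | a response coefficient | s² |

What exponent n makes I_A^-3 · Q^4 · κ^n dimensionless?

2

Balance the T exponent: (2)·n from κ, plus −3·(0) + 4·(-1) = -4 from the rest, must sum to zero.
2n − 4 = 0, so n = 2.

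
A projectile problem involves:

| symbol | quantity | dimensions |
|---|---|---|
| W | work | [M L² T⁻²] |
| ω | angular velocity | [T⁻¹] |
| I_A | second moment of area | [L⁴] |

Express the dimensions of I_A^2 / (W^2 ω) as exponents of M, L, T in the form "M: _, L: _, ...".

M: -2, L: 4, T: 5

Collect each base-dimension exponent across the product:
  M: −2·(1) − (0) + 2·(0) = -2
  L: −2·(2) − (0) + 2·(4) = 4
  T: −2·(-2) − (-1) + 2·(0) = 5
So the dimensions are [M⁻² L⁴ T⁵].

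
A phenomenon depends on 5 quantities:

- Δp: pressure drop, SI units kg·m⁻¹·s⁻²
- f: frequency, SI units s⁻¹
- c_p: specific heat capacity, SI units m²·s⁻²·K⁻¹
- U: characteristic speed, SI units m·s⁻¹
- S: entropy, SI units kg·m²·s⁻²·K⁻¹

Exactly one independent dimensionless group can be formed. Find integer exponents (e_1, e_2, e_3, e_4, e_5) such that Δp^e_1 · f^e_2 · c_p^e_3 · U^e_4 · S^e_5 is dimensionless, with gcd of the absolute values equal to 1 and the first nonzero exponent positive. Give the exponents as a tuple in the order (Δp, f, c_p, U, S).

(1, -3, 1, 1, -1)

M: e_1·(1) + e_2·(0) + e_3·(0) + e_4·(0) + e_5·(1) = 0
L: e_1·(-1) + e_2·(0) + e_3·(2) + e_4·(1) + e_5·(2) = 0
T: e_1·(-2) + e_2·(-1) + e_3·(-2) + e_4·(-1) + e_5·(-2) = 0
Θ: e_1·(0) + e_2·(0) + e_3·(-1) + e_4·(0) + e_5·(-1) = 0
Solving this homogeneous linear system for the smallest-integer solution (first nonzero entry positive) gives (1, -3, 1, 1, -1).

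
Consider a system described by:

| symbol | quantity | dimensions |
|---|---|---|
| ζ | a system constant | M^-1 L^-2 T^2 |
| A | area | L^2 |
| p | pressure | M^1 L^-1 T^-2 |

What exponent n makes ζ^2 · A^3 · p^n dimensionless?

Balance the M exponent: (1)·n from p, plus 2·(-1) + 3·(0) = -2 from the rest, must sum to zero.
n − 2 = 0, so n = 2.

2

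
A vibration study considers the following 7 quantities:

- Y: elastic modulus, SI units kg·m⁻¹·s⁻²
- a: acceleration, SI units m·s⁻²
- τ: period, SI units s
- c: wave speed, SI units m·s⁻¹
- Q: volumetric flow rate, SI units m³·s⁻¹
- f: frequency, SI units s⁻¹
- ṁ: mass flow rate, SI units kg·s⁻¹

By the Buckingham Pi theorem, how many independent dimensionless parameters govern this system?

4

There are 7 variables and 3 base dimensions (M, L, T).
The dimension matrix has rank 3.
Independent dimensionless groups: 7 − 3 = 4.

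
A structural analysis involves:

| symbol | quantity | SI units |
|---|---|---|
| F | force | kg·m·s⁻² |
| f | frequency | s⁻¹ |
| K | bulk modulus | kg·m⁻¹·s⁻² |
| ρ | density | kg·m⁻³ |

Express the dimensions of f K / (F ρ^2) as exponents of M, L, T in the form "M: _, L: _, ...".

M: -2, L: 4, T: -1

Collect each base-dimension exponent across the product:
  M: −(1) + (0) + (1) − 2·(1) = -2
  L: −(1) + (0) + (-1) − 2·(-3) = 4
  T: −(-2) + (-1) + (-2) − 2·(0) = -1
So the dimensions are [M⁻² L⁴ T⁻¹].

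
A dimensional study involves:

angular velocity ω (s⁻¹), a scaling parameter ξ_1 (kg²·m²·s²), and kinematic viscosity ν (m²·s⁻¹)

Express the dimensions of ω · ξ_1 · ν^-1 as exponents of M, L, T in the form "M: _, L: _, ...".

Collect each base-dimension exponent across the product:
  M: (0) + (2) − (0) = 2
  L: (0) + (2) − (2) = 0
  T: (-1) + (2) − (-1) = 2
So the dimensions are [M² T²].

M: 2, L: 0, T: 2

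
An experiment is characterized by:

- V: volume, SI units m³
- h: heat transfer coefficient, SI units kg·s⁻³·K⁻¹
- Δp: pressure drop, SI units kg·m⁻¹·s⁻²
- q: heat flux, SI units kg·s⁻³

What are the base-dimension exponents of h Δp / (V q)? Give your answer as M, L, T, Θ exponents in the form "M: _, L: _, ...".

M: 1, L: -4, T: -2, Θ: -1

Collect each base-dimension exponent across the product:
  M: −(0) + (1) + (1) − (1) = 1
  L: −(3) + (0) + (-1) − (0) = -4
  T: −(0) + (-3) + (-2) − (-3) = -2
  Θ: −(0) + (-1) + (0) − (0) = -1
So the dimensions are [M L⁻⁴ T⁻² Θ⁻¹].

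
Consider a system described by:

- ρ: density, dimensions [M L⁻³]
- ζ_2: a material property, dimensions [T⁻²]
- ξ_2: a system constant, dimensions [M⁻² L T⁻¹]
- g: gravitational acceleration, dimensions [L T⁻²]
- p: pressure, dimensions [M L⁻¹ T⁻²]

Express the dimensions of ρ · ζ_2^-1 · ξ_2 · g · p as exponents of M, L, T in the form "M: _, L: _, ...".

M: 0, L: -2, T: -3

Collect each base-dimension exponent across the product:
  M: (1) − (0) + (-2) + (0) + (1) = 0
  L: (-3) − (0) + (1) + (1) + (-1) = -2
  T: (0) − (-2) + (-1) + (-2) + (-2) = -3
So the dimensions are [L⁻² T⁻³].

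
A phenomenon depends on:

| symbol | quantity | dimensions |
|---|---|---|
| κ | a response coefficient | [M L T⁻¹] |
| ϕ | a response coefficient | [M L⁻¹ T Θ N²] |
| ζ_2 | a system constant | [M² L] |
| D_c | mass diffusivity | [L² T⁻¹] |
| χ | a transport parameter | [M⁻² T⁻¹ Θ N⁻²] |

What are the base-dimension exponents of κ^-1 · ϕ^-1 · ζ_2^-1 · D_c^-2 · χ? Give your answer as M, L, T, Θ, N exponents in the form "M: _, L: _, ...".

M: -6, L: -5, T: 1, Θ: 0, N: -4

Collect each base-dimension exponent across the product:
  M: −(1) − (1) − (2) − 2·(0) + (-2) = -6
  L: −(1) − (-1) − (1) − 2·(2) + (0) = -5
  T: −(-1) − (1) − (0) − 2·(-1) + (-1) = 1
  Θ: −(0) − (1) − (0) − 2·(0) + (1) = 0
  N: −(0) − (2) − (0) − 2·(0) + (-2) = -4
So the dimensions are [M⁻⁶ L⁻⁵ T N⁻⁴].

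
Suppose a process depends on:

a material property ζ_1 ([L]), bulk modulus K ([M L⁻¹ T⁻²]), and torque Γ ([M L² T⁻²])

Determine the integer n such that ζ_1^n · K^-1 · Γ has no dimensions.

-3

Balance the L exponent: (1)·n from ζ_1, plus −(-1) + (2) = 3 from the rest, must sum to zero.
n + 3 = 0, so n = -3.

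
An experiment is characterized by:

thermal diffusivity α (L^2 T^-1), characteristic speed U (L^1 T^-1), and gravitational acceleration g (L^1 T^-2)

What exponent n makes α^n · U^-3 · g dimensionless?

1

Balance the L exponent: (2)·n from α, plus −3·(1) + (1) = -2 from the rest, must sum to zero.
2n − 2 = 0, so n = 1.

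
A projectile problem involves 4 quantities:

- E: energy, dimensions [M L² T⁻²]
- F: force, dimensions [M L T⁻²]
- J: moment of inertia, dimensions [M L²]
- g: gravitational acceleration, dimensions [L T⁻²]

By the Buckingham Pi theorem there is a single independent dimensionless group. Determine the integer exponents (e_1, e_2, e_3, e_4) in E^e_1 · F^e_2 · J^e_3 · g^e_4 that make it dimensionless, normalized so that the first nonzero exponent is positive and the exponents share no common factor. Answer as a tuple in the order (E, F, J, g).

(2, -1, -1, -1)

M: e_1·(1) + e_2·(1) + e_3·(1) + e_4·(0) = 0
L: e_1·(2) + e_2·(1) + e_3·(2) + e_4·(1) = 0
T: e_1·(-2) + e_2·(-2) + e_3·(0) + e_4·(-2) = 0
Solving this homogeneous linear system for the smallest-integer solution (first nonzero entry positive) gives (2, -1, -1, -1).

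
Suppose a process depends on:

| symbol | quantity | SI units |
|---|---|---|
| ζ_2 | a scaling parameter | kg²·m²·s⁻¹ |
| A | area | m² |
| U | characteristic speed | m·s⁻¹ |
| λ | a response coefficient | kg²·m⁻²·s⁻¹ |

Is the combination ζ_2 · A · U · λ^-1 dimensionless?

no

Sum the exponent of each base dimension across the product:
  M: [ζ_2]_M + [A]_M + [U]_M − [λ]_M = (2) + (0) + (0) − (2) = 0
  L: [ζ_2]_L + [A]_L + [U]_L − [λ]_L = (2) + (2) + (1) − (-2) = 7
  T: [ζ_2]_T + [A]_T + [U]_T − [λ]_T = (-1) + (0) + (-1) − (-1) = -1
Net dimensions [L⁷ T⁻¹] ≠ [1] — not dimensionless.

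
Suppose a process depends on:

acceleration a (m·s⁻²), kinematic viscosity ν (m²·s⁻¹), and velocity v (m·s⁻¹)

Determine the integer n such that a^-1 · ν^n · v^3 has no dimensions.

Balance the L exponent: (2)·n from ν, plus −(1) + 3·(1) = 2 from the rest, must sum to zero.
2n + 2 = 0, so n = -1.

-1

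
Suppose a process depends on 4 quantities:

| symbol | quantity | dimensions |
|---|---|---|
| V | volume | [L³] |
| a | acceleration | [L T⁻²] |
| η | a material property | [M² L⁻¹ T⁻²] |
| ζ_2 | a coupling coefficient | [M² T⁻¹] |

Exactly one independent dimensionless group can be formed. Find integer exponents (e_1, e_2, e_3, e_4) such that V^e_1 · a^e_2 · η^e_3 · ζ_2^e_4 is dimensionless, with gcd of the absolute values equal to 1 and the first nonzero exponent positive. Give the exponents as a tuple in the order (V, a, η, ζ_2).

(1, -1, 2, -2)

M: e_1·(0) + e_2·(0) + e_3·(2) + e_4·(2) = 0
L: e_1·(3) + e_2·(1) + e_3·(-1) + e_4·(0) = 0
T: e_1·(0) + e_2·(-2) + e_3·(-2) + e_4·(-1) = 0
Solving this homogeneous linear system for the smallest-integer solution (first nonzero entry positive) gives (1, -1, 2, -2).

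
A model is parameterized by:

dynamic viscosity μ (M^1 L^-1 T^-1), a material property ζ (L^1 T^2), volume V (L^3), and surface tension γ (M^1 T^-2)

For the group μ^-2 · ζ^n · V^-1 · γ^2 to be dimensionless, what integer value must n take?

Balance the L exponent: (1)·n from ζ, plus −2·(-1) − (3) + 2·(0) = -1 from the rest, must sum to zero.
n − 1 = 0, so n = 1.

1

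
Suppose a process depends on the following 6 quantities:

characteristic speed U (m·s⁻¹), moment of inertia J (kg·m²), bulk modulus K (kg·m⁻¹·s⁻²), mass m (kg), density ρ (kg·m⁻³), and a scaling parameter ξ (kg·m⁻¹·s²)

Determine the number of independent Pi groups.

There are 6 variables and 3 base dimensions (M, L, T).
The dimension matrix has rank 3.
Independent dimensionless groups: 6 − 3 = 3.

3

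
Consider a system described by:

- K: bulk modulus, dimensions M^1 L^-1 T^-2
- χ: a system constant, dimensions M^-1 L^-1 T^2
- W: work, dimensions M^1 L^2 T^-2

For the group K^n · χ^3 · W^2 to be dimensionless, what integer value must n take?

1

Balance the M exponent: (1)·n from K, plus 3·(-1) + 2·(1) = -1 from the rest, must sum to zero.
n − 1 = 0, so n = 1.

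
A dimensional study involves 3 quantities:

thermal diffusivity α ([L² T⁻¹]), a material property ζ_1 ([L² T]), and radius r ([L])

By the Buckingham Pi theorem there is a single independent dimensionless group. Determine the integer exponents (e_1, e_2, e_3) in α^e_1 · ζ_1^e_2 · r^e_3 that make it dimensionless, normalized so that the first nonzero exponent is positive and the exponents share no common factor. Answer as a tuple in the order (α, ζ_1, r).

L: e_1·(2) + e_2·(2) + e_3·(1) = 0
T: e_1·(-1) + e_2·(1) + e_3·(0) = 0
Solving this homogeneous linear system for the smallest-integer solution (first nonzero entry positive) gives (1, 1, -4).

(1, 1, -4)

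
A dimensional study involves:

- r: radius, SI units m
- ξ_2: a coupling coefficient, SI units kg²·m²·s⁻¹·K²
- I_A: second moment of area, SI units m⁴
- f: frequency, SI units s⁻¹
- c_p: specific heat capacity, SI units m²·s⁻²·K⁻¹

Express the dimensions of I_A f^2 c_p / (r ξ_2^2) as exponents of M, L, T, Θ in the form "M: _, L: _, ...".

M: -4, L: 1, T: -2, Θ: -5

Collect each base-dimension exponent across the product:
  M: −(0) − 2·(2) + (0) + 2·(0) + (0) = -4
  L: −(1) − 2·(2) + (4) + 2·(0) + (2) = 1
  T: −(0) − 2·(-1) + (0) + 2·(-1) + (-2) = -2
  Θ: −(0) − 2·(2) + (0) + 2·(0) + (-1) = -5
So the dimensions are [M⁻⁴ L T⁻² Θ⁻⁵].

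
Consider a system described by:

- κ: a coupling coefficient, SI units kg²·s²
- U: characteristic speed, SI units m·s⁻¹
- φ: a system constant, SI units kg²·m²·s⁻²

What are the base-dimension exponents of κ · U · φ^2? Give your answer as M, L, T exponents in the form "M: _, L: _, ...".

Collect each base-dimension exponent across the product:
  M: (2) + (0) + 2·(2) = 6
  L: (0) + (1) + 2·(2) = 5
  T: (2) + (-1) + 2·(-2) = -3
So the dimensions are [M⁶ L⁵ T⁻³].

M: 6, L: 5, T: -3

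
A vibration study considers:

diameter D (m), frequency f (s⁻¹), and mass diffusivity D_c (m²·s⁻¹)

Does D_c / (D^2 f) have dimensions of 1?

Sum the exponent of each base dimension across the product:
  L: −2·[D]_L − [f]_L + [D_c]_L = −2·(1) − (0) + (2) = 0
  T: −2·[D]_T − [f]_T + [D_c]_T = −2·(0) − (-1) + (-1) = 0
All base exponents vanish — dimensionless.

yes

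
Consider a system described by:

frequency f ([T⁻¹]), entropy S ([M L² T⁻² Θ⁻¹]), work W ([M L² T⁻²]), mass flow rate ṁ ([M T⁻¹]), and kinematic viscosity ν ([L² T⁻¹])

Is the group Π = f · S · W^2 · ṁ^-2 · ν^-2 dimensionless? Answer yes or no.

Sum the exponent of each base dimension across the product:
  M: [f]_M + [S]_M + 2·[W]_M − 2·[ṁ]_M − 2·[ν]_M = (0) + (1) + 2·(1) − 2·(1) − 2·(0) = 1
  L: [f]_L + [S]_L + 2·[W]_L − 2·[ṁ]_L − 2·[ν]_L = (0) + (2) + 2·(2) − 2·(0) − 2·(2) = 2
  T: [f]_T + [S]_T + 2·[W]_T − 2·[ṁ]_T − 2·[ν]_T = (-1) + (-2) + 2·(-2) − 2·(-1) − 2·(-1) = -3
  Θ: [f]_Θ + [S]_Θ + 2·[W]_Θ − 2·[ṁ]_Θ − 2·[ν]_Θ = (0) + (-1) + 2·(0) − 2·(0) − 2·(0) = -1
Net dimensions [M L² T⁻³ Θ⁻¹] ≠ [1] — not dimensionless.

no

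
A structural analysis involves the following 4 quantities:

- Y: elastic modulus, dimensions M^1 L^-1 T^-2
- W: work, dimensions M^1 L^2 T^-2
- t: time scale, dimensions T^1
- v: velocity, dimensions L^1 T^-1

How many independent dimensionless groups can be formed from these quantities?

There are 4 variables and 3 base dimensions (M, L, T).
The dimension matrix has rank 3.
Independent dimensionless groups: 4 − 3 = 1.

1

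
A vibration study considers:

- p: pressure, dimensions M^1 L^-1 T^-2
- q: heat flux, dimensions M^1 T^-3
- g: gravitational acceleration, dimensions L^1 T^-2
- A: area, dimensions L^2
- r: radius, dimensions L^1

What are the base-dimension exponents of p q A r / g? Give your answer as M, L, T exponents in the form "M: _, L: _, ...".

M: 2, L: 1, T: -3

Collect each base-dimension exponent across the product:
  M: (1) + (1) − (0) + (0) + (0) = 2
  L: (-1) + (0) − (1) + (2) + (1) = 1
  T: (-2) + (-3) − (-2) + (0) + (0) = -3
So the dimensions are [M² L T⁻³].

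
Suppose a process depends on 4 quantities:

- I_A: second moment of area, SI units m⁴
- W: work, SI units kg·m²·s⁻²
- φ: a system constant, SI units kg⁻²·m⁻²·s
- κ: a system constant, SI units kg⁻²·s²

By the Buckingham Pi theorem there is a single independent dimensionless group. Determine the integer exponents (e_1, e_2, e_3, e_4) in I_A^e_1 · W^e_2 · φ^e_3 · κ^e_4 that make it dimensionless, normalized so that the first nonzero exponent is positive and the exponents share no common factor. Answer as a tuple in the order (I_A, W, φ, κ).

(2, -2, 2, -3)

M: e_1·(0) + e_2·(1) + e_3·(-2) + e_4·(-2) = 0
L: e_1·(4) + e_2·(2) + e_3·(-2) + e_4·(0) = 0
T: e_1·(0) + e_2·(-2) + e_3·(1) + e_4·(2) = 0
Solving this homogeneous linear system for the smallest-integer solution (first nonzero entry positive) gives (2, -2, 2, -3).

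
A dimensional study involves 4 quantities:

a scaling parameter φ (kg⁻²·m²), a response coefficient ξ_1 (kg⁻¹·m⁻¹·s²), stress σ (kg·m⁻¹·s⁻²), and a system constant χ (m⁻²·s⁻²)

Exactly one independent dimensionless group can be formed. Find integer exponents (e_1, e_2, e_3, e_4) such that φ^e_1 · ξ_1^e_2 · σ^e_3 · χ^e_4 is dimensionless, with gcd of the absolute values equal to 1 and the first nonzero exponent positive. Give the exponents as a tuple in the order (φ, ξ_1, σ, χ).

M: e_1·(-2) + e_2·(-1) + e_3·(1) + e_4·(0) = 0
L: e_1·(2) + e_2·(-1) + e_3·(-1) + e_4·(-2) = 0
T: e_1·(0) + e_2·(2) + e_3·(-2) + e_4·(-2) = 0
Solving this homogeneous linear system for the smallest-integer solution (first nonzero entry positive) gives (1, 2, 4, -2).

(1, 2, 4, -2)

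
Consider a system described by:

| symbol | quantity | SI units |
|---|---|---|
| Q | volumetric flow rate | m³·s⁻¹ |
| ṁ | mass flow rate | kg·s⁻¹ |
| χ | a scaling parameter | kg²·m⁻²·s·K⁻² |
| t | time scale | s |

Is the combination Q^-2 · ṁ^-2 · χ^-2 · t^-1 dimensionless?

no

Sum the exponent of each base dimension across the product:
  M: −2·[Q]_M − 2·[ṁ]_M − 2·[χ]_M − [t]_M = −2·(0) − 2·(1) − 2·(2) − (0) = -6
  L: −2·[Q]_L − 2·[ṁ]_L − 2·[χ]_L − [t]_L = −2·(3) − 2·(0) − 2·(-2) − (0) = -2
  T: −2·[Q]_T − 2·[ṁ]_T − 2·[χ]_T − [t]_T = −2·(-1) − 2·(-1) − 2·(1) − (1) = 1
  Θ: −2·[Q]_Θ − 2·[ṁ]_Θ − 2·[χ]_Θ − [t]_Θ = −2·(0) − 2·(0) − 2·(-2) − (0) = 4
Net dimensions [M⁻⁶ L⁻² T Θ⁴] ≠ [1] — not dimensionless.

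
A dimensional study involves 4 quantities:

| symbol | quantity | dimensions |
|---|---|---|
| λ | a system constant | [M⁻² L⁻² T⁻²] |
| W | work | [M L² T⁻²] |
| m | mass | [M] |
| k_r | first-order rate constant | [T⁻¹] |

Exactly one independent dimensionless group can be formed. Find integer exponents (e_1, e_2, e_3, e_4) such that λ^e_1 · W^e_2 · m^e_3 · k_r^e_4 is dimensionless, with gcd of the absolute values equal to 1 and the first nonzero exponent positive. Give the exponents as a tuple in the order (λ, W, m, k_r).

(1, 1, 1, -4)

M: e_1·(-2) + e_2·(1) + e_3·(1) + e_4·(0) = 0
L: e_1·(-2) + e_2·(2) + e_3·(0) + e_4·(0) = 0
T: e_1·(-2) + e_2·(-2) + e_3·(0) + e_4·(-1) = 0
Solving this homogeneous linear system for the smallest-integer solution (first nonzero entry positive) gives (1, 1, 1, -4).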